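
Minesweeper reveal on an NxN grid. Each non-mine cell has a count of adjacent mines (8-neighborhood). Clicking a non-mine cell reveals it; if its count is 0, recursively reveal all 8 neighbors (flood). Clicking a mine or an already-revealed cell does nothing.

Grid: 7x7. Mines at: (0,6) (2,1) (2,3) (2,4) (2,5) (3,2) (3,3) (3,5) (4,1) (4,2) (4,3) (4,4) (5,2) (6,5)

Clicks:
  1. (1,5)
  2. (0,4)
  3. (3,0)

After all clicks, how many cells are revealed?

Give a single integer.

Click 1 (1,5) count=3: revealed 1 new [(1,5)] -> total=1
Click 2 (0,4) count=0: revealed 11 new [(0,0) (0,1) (0,2) (0,3) (0,4) (0,5) (1,0) (1,1) (1,2) (1,3) (1,4)] -> total=12
Click 3 (3,0) count=2: revealed 1 new [(3,0)] -> total=13

Answer: 13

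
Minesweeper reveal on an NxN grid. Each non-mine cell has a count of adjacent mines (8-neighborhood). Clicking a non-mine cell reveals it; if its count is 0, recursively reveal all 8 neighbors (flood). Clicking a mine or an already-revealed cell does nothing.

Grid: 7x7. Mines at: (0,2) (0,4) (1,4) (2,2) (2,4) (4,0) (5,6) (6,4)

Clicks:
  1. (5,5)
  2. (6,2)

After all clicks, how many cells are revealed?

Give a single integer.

Click 1 (5,5) count=2: revealed 1 new [(5,5)] -> total=1
Click 2 (6,2) count=0: revealed 19 new [(3,1) (3,2) (3,3) (3,4) (3,5) (4,1) (4,2) (4,3) (4,4) (4,5) (5,0) (5,1) (5,2) (5,3) (5,4) (6,0) (6,1) (6,2) (6,3)] -> total=20

Answer: 20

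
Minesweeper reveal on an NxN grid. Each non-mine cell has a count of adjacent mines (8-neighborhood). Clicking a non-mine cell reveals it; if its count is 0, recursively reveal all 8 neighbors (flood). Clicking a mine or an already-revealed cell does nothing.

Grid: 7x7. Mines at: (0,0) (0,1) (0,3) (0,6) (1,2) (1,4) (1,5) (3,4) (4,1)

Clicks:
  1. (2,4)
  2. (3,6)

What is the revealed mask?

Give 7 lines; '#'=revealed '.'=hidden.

Answer: .......
.......
....###
.....##
..#####
#######
#######

Derivation:
Click 1 (2,4) count=3: revealed 1 new [(2,4)] -> total=1
Click 2 (3,6) count=0: revealed 23 new [(2,5) (2,6) (3,5) (3,6) (4,2) (4,3) (4,4) (4,5) (4,6) (5,0) (5,1) (5,2) (5,3) (5,4) (5,5) (5,6) (6,0) (6,1) (6,2) (6,3) (6,4) (6,5) (6,6)] -> total=24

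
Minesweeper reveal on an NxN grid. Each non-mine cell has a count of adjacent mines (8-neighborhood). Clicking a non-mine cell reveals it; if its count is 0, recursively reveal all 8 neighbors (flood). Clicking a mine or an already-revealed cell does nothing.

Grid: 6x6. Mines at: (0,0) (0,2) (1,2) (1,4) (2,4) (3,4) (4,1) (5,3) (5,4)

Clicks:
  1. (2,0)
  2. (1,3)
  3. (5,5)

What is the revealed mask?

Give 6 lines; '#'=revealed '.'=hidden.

Click 1 (2,0) count=0: revealed 6 new [(1,0) (1,1) (2,0) (2,1) (3,0) (3,1)] -> total=6
Click 2 (1,3) count=4: revealed 1 new [(1,3)] -> total=7
Click 3 (5,5) count=1: revealed 1 new [(5,5)] -> total=8

Answer: ......
##.#..
##....
##....
......
.....#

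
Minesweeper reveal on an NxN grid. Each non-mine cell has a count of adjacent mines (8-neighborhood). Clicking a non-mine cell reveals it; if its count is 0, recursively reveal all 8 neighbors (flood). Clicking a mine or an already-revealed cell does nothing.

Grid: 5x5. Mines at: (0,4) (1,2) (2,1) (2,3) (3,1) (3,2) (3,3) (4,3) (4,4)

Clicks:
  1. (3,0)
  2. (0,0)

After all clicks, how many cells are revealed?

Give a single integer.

Answer: 5

Derivation:
Click 1 (3,0) count=2: revealed 1 new [(3,0)] -> total=1
Click 2 (0,0) count=0: revealed 4 new [(0,0) (0,1) (1,0) (1,1)] -> total=5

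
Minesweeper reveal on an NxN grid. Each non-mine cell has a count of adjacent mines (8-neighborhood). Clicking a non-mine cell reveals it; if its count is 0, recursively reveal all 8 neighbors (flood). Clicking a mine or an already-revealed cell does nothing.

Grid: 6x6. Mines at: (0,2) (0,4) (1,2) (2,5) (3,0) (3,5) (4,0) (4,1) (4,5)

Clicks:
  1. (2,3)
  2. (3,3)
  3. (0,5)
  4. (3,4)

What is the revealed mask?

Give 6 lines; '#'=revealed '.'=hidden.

Answer: .....#
......
..###.
..###.
..###.
..###.

Derivation:
Click 1 (2,3) count=1: revealed 1 new [(2,3)] -> total=1
Click 2 (3,3) count=0: revealed 11 new [(2,2) (2,4) (3,2) (3,3) (3,4) (4,2) (4,3) (4,4) (5,2) (5,3) (5,4)] -> total=12
Click 3 (0,5) count=1: revealed 1 new [(0,5)] -> total=13
Click 4 (3,4) count=3: revealed 0 new [(none)] -> total=13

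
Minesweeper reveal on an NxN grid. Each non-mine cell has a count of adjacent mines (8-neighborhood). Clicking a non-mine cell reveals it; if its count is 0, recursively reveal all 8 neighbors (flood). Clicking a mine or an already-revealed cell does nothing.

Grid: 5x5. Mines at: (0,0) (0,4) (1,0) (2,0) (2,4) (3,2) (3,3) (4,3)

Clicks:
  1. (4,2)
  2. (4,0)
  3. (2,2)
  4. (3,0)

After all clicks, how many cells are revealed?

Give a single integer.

Click 1 (4,2) count=3: revealed 1 new [(4,2)] -> total=1
Click 2 (4,0) count=0: revealed 4 new [(3,0) (3,1) (4,0) (4,1)] -> total=5
Click 3 (2,2) count=2: revealed 1 new [(2,2)] -> total=6
Click 4 (3,0) count=1: revealed 0 new [(none)] -> total=6

Answer: 6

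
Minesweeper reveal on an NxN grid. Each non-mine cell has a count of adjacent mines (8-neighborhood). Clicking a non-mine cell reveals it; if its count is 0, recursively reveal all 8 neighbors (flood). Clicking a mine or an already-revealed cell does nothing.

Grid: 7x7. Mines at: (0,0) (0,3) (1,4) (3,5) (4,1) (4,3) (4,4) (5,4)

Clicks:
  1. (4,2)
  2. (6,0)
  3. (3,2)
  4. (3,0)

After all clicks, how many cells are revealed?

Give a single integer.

Answer: 11

Derivation:
Click 1 (4,2) count=2: revealed 1 new [(4,2)] -> total=1
Click 2 (6,0) count=0: revealed 8 new [(5,0) (5,1) (5,2) (5,3) (6,0) (6,1) (6,2) (6,3)] -> total=9
Click 3 (3,2) count=2: revealed 1 new [(3,2)] -> total=10
Click 4 (3,0) count=1: revealed 1 new [(3,0)] -> total=11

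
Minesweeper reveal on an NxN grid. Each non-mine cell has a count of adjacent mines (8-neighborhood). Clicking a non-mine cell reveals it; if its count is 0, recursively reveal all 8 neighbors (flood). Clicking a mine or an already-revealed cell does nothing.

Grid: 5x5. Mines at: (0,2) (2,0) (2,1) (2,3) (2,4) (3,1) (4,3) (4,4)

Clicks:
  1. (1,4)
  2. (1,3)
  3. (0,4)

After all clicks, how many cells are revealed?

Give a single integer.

Answer: 4

Derivation:
Click 1 (1,4) count=2: revealed 1 new [(1,4)] -> total=1
Click 2 (1,3) count=3: revealed 1 new [(1,3)] -> total=2
Click 3 (0,4) count=0: revealed 2 new [(0,3) (0,4)] -> total=4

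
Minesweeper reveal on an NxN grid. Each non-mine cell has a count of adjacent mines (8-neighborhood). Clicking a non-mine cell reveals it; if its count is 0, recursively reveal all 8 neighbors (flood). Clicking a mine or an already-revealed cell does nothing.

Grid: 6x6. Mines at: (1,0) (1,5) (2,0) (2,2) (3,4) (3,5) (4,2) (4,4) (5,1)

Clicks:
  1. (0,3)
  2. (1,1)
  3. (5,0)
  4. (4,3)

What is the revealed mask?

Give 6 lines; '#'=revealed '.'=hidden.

Answer: .####.
.####.
......
......
...#..
#.....

Derivation:
Click 1 (0,3) count=0: revealed 8 new [(0,1) (0,2) (0,3) (0,4) (1,1) (1,2) (1,3) (1,4)] -> total=8
Click 2 (1,1) count=3: revealed 0 new [(none)] -> total=8
Click 3 (5,0) count=1: revealed 1 new [(5,0)] -> total=9
Click 4 (4,3) count=3: revealed 1 new [(4,3)] -> total=10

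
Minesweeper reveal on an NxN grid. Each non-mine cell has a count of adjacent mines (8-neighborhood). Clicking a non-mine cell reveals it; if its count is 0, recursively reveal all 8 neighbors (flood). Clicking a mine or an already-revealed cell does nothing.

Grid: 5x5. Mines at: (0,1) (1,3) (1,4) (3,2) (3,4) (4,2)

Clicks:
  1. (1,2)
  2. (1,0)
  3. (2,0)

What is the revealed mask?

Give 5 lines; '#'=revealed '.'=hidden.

Click 1 (1,2) count=2: revealed 1 new [(1,2)] -> total=1
Click 2 (1,0) count=1: revealed 1 new [(1,0)] -> total=2
Click 3 (2,0) count=0: revealed 7 new [(1,1) (2,0) (2,1) (3,0) (3,1) (4,0) (4,1)] -> total=9

Answer: .....
###..
##...
##...
##...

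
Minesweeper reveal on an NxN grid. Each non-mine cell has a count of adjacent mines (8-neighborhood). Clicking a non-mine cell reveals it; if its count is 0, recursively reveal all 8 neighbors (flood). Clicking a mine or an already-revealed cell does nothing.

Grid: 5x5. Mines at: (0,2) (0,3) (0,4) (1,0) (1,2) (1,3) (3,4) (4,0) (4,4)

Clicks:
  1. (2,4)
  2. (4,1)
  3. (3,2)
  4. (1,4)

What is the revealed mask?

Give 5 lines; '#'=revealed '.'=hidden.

Click 1 (2,4) count=2: revealed 1 new [(2,4)] -> total=1
Click 2 (4,1) count=1: revealed 1 new [(4,1)] -> total=2
Click 3 (3,2) count=0: revealed 8 new [(2,1) (2,2) (2,3) (3,1) (3,2) (3,3) (4,2) (4,3)] -> total=10
Click 4 (1,4) count=3: revealed 1 new [(1,4)] -> total=11

Answer: .....
....#
.####
.###.
.###.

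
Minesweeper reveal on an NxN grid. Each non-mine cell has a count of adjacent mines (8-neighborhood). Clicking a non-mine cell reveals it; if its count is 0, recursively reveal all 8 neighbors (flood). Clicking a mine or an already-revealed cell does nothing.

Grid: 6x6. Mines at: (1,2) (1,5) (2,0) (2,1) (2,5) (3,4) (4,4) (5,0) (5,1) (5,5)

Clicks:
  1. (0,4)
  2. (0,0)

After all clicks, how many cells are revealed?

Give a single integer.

Click 1 (0,4) count=1: revealed 1 new [(0,4)] -> total=1
Click 2 (0,0) count=0: revealed 4 new [(0,0) (0,1) (1,0) (1,1)] -> total=5

Answer: 5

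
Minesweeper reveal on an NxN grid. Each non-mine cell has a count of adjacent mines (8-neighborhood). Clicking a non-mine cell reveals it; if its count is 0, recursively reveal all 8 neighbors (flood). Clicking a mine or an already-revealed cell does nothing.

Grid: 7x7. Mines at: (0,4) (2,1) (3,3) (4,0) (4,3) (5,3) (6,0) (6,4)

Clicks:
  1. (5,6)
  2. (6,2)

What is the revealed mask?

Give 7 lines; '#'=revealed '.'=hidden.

Answer: .....##
....###
....###
....###
....###
....###
..#..##

Derivation:
Click 1 (5,6) count=0: revealed 19 new [(0,5) (0,6) (1,4) (1,5) (1,6) (2,4) (2,5) (2,6) (3,4) (3,5) (3,6) (4,4) (4,5) (4,6) (5,4) (5,5) (5,6) (6,5) (6,6)] -> total=19
Click 2 (6,2) count=1: revealed 1 new [(6,2)] -> total=20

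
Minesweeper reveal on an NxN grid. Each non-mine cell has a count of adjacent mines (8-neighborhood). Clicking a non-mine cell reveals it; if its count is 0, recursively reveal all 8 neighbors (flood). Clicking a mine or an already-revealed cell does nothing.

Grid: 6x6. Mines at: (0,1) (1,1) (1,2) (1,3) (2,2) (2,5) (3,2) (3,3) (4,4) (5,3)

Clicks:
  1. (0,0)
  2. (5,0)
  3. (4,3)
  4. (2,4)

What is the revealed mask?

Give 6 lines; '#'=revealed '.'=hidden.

Answer: #.....
......
##..#.
##....
####..
###...

Derivation:
Click 1 (0,0) count=2: revealed 1 new [(0,0)] -> total=1
Click 2 (5,0) count=0: revealed 10 new [(2,0) (2,1) (3,0) (3,1) (4,0) (4,1) (4,2) (5,0) (5,1) (5,2)] -> total=11
Click 3 (4,3) count=4: revealed 1 new [(4,3)] -> total=12
Click 4 (2,4) count=3: revealed 1 new [(2,4)] -> total=13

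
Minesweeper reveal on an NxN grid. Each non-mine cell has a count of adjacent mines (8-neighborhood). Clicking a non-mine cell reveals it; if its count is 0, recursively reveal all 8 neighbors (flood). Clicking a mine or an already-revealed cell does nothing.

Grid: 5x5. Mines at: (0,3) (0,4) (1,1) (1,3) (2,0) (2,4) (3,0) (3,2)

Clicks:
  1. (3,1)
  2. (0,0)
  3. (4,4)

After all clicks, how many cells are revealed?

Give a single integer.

Answer: 6

Derivation:
Click 1 (3,1) count=3: revealed 1 new [(3,1)] -> total=1
Click 2 (0,0) count=1: revealed 1 new [(0,0)] -> total=2
Click 3 (4,4) count=0: revealed 4 new [(3,3) (3,4) (4,3) (4,4)] -> total=6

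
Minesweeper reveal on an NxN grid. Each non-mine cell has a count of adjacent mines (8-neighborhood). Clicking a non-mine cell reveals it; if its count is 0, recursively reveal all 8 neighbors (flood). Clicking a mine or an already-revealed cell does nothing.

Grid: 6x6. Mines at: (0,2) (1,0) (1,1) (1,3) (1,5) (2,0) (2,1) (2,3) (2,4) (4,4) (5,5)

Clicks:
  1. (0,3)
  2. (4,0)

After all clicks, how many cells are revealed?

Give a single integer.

Click 1 (0,3) count=2: revealed 1 new [(0,3)] -> total=1
Click 2 (4,0) count=0: revealed 12 new [(3,0) (3,1) (3,2) (3,3) (4,0) (4,1) (4,2) (4,3) (5,0) (5,1) (5,2) (5,3)] -> total=13

Answer: 13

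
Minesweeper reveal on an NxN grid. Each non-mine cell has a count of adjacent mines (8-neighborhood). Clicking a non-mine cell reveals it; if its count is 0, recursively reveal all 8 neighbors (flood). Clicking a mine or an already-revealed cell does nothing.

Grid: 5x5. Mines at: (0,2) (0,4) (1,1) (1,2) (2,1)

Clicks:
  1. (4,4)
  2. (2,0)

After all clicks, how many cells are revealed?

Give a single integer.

Click 1 (4,4) count=0: revealed 15 new [(1,3) (1,4) (2,2) (2,3) (2,4) (3,0) (3,1) (3,2) (3,3) (3,4) (4,0) (4,1) (4,2) (4,3) (4,4)] -> total=15
Click 2 (2,0) count=2: revealed 1 new [(2,0)] -> total=16

Answer: 16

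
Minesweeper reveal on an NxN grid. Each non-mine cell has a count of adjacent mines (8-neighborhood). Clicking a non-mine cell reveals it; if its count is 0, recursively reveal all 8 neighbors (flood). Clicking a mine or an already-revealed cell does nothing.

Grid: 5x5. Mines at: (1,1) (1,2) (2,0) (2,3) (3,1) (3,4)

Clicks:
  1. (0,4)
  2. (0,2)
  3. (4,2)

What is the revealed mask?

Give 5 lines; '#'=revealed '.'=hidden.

Click 1 (0,4) count=0: revealed 4 new [(0,3) (0,4) (1,3) (1,4)] -> total=4
Click 2 (0,2) count=2: revealed 1 new [(0,2)] -> total=5
Click 3 (4,2) count=1: revealed 1 new [(4,2)] -> total=6

Answer: ..###
...##
.....
.....
..#..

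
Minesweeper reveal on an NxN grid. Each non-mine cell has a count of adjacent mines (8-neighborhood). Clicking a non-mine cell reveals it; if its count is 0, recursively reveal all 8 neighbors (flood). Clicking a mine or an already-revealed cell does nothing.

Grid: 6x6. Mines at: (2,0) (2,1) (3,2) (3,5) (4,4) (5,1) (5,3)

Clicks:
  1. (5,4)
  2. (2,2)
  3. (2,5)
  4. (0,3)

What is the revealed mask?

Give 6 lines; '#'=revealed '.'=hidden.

Answer: ######
######
..####
......
......
....#.

Derivation:
Click 1 (5,4) count=2: revealed 1 new [(5,4)] -> total=1
Click 2 (2,2) count=2: revealed 1 new [(2,2)] -> total=2
Click 3 (2,5) count=1: revealed 1 new [(2,5)] -> total=3
Click 4 (0,3) count=0: revealed 14 new [(0,0) (0,1) (0,2) (0,3) (0,4) (0,5) (1,0) (1,1) (1,2) (1,3) (1,4) (1,5) (2,3) (2,4)] -> total=17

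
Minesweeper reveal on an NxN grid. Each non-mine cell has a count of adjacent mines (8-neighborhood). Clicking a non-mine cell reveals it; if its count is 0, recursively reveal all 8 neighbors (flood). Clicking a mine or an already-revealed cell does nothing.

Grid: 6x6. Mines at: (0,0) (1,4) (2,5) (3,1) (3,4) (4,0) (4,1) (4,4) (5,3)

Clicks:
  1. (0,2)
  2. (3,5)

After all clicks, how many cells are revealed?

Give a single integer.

Answer: 10

Derivation:
Click 1 (0,2) count=0: revealed 9 new [(0,1) (0,2) (0,3) (1,1) (1,2) (1,3) (2,1) (2,2) (2,3)] -> total=9
Click 2 (3,5) count=3: revealed 1 new [(3,5)] -> total=10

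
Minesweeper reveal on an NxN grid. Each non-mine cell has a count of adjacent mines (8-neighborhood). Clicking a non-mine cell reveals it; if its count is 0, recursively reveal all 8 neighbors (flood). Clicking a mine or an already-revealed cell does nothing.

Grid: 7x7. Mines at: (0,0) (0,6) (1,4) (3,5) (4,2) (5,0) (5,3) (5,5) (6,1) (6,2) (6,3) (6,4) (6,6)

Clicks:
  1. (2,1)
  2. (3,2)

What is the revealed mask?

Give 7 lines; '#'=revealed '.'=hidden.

Answer: .###...
####...
####...
####...
##.....
.......
.......

Derivation:
Click 1 (2,1) count=0: revealed 17 new [(0,1) (0,2) (0,3) (1,0) (1,1) (1,2) (1,3) (2,0) (2,1) (2,2) (2,3) (3,0) (3,1) (3,2) (3,3) (4,0) (4,1)] -> total=17
Click 2 (3,2) count=1: revealed 0 new [(none)] -> total=17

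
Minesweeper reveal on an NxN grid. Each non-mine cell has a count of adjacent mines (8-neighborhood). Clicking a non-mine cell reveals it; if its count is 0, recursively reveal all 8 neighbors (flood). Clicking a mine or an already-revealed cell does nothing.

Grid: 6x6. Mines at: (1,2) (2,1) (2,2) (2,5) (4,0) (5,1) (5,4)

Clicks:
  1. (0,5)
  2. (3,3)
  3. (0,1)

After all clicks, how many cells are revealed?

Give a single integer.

Click 1 (0,5) count=0: revealed 6 new [(0,3) (0,4) (0,5) (1,3) (1,4) (1,5)] -> total=6
Click 2 (3,3) count=1: revealed 1 new [(3,3)] -> total=7
Click 3 (0,1) count=1: revealed 1 new [(0,1)] -> total=8

Answer: 8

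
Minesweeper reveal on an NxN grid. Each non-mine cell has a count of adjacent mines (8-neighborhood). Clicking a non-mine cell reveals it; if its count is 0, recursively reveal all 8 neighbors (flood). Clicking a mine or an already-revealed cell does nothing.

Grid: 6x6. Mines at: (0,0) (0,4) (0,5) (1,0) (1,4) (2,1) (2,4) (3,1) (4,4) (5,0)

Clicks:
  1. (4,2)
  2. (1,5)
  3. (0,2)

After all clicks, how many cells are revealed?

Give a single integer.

Click 1 (4,2) count=1: revealed 1 new [(4,2)] -> total=1
Click 2 (1,5) count=4: revealed 1 new [(1,5)] -> total=2
Click 3 (0,2) count=0: revealed 6 new [(0,1) (0,2) (0,3) (1,1) (1,2) (1,3)] -> total=8

Answer: 8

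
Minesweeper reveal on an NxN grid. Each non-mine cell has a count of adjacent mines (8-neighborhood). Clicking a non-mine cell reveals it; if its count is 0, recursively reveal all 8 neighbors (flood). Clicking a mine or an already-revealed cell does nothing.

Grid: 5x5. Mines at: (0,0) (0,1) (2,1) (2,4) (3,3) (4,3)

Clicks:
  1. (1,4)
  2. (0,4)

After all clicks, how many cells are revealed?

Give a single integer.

Click 1 (1,4) count=1: revealed 1 new [(1,4)] -> total=1
Click 2 (0,4) count=0: revealed 5 new [(0,2) (0,3) (0,4) (1,2) (1,3)] -> total=6

Answer: 6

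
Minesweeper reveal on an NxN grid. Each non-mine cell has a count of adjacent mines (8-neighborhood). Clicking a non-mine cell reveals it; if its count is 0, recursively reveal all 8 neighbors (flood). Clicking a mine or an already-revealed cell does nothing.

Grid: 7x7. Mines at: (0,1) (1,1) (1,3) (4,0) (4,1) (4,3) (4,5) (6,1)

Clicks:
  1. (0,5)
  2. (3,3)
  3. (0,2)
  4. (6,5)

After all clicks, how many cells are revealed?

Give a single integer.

Click 1 (0,5) count=0: revealed 12 new [(0,4) (0,5) (0,6) (1,4) (1,5) (1,6) (2,4) (2,5) (2,6) (3,4) (3,5) (3,6)] -> total=12
Click 2 (3,3) count=1: revealed 1 new [(3,3)] -> total=13
Click 3 (0,2) count=3: revealed 1 new [(0,2)] -> total=14
Click 4 (6,5) count=0: revealed 10 new [(5,2) (5,3) (5,4) (5,5) (5,6) (6,2) (6,3) (6,4) (6,5) (6,6)] -> total=24

Answer: 24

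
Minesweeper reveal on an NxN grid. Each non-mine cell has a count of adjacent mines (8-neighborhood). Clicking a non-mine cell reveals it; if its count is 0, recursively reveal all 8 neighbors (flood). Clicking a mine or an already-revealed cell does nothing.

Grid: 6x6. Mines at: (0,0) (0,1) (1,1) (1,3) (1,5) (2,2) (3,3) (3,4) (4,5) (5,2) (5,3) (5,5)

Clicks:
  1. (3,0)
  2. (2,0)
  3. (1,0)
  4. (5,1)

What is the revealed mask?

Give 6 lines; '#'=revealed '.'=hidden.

Click 1 (3,0) count=0: revealed 8 new [(2,0) (2,1) (3,0) (3,1) (4,0) (4,1) (5,0) (5,1)] -> total=8
Click 2 (2,0) count=1: revealed 0 new [(none)] -> total=8
Click 3 (1,0) count=3: revealed 1 new [(1,0)] -> total=9
Click 4 (5,1) count=1: revealed 0 new [(none)] -> total=9

Answer: ......
#.....
##....
##....
##....
##....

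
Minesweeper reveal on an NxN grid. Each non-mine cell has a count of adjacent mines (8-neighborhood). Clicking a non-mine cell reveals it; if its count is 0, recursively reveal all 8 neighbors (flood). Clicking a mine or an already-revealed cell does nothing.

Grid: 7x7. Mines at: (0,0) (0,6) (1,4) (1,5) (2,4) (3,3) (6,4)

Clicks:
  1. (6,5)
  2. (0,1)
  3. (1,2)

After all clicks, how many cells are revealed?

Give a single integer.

Answer: 27

Derivation:
Click 1 (6,5) count=1: revealed 1 new [(6,5)] -> total=1
Click 2 (0,1) count=1: revealed 1 new [(0,1)] -> total=2
Click 3 (1,2) count=0: revealed 25 new [(0,2) (0,3) (1,0) (1,1) (1,2) (1,3) (2,0) (2,1) (2,2) (2,3) (3,0) (3,1) (3,2) (4,0) (4,1) (4,2) (4,3) (5,0) (5,1) (5,2) (5,3) (6,0) (6,1) (6,2) (6,3)] -> total=27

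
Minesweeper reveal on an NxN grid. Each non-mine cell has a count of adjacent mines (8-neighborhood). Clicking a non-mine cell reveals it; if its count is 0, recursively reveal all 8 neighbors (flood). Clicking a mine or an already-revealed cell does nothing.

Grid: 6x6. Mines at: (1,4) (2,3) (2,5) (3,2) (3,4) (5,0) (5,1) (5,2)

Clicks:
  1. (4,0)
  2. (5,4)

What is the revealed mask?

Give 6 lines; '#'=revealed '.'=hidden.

Answer: ......
......
......
......
#..###
...###

Derivation:
Click 1 (4,0) count=2: revealed 1 new [(4,0)] -> total=1
Click 2 (5,4) count=0: revealed 6 new [(4,3) (4,4) (4,5) (5,3) (5,4) (5,5)] -> total=7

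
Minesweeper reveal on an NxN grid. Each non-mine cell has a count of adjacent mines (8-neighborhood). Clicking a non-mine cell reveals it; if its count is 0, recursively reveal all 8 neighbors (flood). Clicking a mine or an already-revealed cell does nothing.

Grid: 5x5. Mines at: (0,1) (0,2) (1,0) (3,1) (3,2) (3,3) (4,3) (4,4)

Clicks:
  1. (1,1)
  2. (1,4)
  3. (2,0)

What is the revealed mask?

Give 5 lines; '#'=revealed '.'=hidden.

Answer: ...##
.#.##
#..##
.....
.....

Derivation:
Click 1 (1,1) count=3: revealed 1 new [(1,1)] -> total=1
Click 2 (1,4) count=0: revealed 6 new [(0,3) (0,4) (1,3) (1,4) (2,3) (2,4)] -> total=7
Click 3 (2,0) count=2: revealed 1 new [(2,0)] -> total=8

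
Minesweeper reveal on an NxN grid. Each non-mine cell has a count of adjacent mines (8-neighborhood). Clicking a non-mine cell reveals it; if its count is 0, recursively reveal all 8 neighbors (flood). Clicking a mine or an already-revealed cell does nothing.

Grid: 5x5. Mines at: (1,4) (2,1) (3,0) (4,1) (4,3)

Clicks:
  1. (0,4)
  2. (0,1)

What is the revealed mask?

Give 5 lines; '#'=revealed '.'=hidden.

Click 1 (0,4) count=1: revealed 1 new [(0,4)] -> total=1
Click 2 (0,1) count=0: revealed 8 new [(0,0) (0,1) (0,2) (0,3) (1,0) (1,1) (1,2) (1,3)] -> total=9

Answer: #####
####.
.....
.....
.....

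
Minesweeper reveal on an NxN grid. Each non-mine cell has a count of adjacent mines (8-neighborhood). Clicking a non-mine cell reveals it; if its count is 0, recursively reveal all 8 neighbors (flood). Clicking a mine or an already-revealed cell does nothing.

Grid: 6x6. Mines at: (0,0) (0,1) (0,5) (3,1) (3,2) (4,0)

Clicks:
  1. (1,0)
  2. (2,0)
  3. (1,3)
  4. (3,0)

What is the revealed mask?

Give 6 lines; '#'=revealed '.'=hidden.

Click 1 (1,0) count=2: revealed 1 new [(1,0)] -> total=1
Click 2 (2,0) count=1: revealed 1 new [(2,0)] -> total=2
Click 3 (1,3) count=0: revealed 24 new [(0,2) (0,3) (0,4) (1,2) (1,3) (1,4) (1,5) (2,2) (2,3) (2,4) (2,5) (3,3) (3,4) (3,5) (4,1) (4,2) (4,3) (4,4) (4,5) (5,1) (5,2) (5,3) (5,4) (5,5)] -> total=26
Click 4 (3,0) count=2: revealed 1 new [(3,0)] -> total=27

Answer: ..###.
#.####
#.####
#..###
.#####
.#####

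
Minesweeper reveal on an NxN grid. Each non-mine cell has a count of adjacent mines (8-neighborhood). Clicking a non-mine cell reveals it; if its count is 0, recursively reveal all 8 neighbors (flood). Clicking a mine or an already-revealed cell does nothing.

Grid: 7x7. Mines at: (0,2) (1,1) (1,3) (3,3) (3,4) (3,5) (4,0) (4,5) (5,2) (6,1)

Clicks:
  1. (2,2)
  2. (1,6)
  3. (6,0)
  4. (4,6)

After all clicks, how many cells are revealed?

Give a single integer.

Answer: 12

Derivation:
Click 1 (2,2) count=3: revealed 1 new [(2,2)] -> total=1
Click 2 (1,6) count=0: revealed 9 new [(0,4) (0,5) (0,6) (1,4) (1,5) (1,6) (2,4) (2,5) (2,6)] -> total=10
Click 3 (6,0) count=1: revealed 1 new [(6,0)] -> total=11
Click 4 (4,6) count=2: revealed 1 new [(4,6)] -> total=12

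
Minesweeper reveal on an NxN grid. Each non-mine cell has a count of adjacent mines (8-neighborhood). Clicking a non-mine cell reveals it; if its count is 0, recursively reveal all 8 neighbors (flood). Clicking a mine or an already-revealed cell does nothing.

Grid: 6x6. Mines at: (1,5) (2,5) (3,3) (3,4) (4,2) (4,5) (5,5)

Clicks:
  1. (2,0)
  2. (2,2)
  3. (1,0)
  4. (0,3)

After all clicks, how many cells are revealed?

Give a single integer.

Click 1 (2,0) count=0: revealed 22 new [(0,0) (0,1) (0,2) (0,3) (0,4) (1,0) (1,1) (1,2) (1,3) (1,4) (2,0) (2,1) (2,2) (2,3) (2,4) (3,0) (3,1) (3,2) (4,0) (4,1) (5,0) (5,1)] -> total=22
Click 2 (2,2) count=1: revealed 0 new [(none)] -> total=22
Click 3 (1,0) count=0: revealed 0 new [(none)] -> total=22
Click 4 (0,3) count=0: revealed 0 new [(none)] -> total=22

Answer: 22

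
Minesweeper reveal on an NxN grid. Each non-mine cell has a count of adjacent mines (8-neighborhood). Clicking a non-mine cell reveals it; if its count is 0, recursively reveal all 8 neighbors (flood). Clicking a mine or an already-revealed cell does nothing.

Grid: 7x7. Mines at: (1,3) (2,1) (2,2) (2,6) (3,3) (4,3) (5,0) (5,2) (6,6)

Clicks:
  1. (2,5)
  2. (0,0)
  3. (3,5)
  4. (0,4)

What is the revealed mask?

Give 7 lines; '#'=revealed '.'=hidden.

Answer: ###.#..
###....
.....#.
.....#.
.......
.......
.......

Derivation:
Click 1 (2,5) count=1: revealed 1 new [(2,5)] -> total=1
Click 2 (0,0) count=0: revealed 6 new [(0,0) (0,1) (0,2) (1,0) (1,1) (1,2)] -> total=7
Click 3 (3,5) count=1: revealed 1 new [(3,5)] -> total=8
Click 4 (0,4) count=1: revealed 1 new [(0,4)] -> total=9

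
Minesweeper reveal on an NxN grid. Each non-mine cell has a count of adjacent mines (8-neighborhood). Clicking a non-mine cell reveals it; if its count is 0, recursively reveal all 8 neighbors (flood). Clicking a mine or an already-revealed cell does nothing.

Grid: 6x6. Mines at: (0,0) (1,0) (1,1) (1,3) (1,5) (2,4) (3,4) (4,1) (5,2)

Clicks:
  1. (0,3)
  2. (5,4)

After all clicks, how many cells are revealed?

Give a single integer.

Click 1 (0,3) count=1: revealed 1 new [(0,3)] -> total=1
Click 2 (5,4) count=0: revealed 6 new [(4,3) (4,4) (4,5) (5,3) (5,4) (5,5)] -> total=7

Answer: 7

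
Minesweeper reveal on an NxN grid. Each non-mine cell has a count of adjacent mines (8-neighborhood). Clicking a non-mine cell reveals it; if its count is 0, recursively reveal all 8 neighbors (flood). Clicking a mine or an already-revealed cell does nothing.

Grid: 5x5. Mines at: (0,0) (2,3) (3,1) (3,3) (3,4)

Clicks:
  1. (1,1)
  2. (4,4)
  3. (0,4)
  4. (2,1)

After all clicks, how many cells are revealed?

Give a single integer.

Answer: 10

Derivation:
Click 1 (1,1) count=1: revealed 1 new [(1,1)] -> total=1
Click 2 (4,4) count=2: revealed 1 new [(4,4)] -> total=2
Click 3 (0,4) count=0: revealed 7 new [(0,1) (0,2) (0,3) (0,4) (1,2) (1,3) (1,4)] -> total=9
Click 4 (2,1) count=1: revealed 1 new [(2,1)] -> total=10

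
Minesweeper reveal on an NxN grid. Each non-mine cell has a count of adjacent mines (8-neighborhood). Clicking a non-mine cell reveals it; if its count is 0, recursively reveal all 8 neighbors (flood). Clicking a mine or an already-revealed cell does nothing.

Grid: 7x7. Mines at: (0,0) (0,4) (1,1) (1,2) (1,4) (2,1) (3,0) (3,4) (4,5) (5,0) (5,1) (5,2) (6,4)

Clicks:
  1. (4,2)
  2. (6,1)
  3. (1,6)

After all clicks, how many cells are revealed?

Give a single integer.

Answer: 10

Derivation:
Click 1 (4,2) count=2: revealed 1 new [(4,2)] -> total=1
Click 2 (6,1) count=3: revealed 1 new [(6,1)] -> total=2
Click 3 (1,6) count=0: revealed 8 new [(0,5) (0,6) (1,5) (1,6) (2,5) (2,6) (3,5) (3,6)] -> total=10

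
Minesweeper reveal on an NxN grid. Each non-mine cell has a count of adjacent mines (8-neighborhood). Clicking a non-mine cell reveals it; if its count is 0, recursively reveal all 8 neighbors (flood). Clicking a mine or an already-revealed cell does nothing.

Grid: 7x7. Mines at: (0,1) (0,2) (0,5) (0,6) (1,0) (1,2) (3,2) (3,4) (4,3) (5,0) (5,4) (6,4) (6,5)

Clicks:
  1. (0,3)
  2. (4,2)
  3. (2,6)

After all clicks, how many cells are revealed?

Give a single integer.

Answer: 12

Derivation:
Click 1 (0,3) count=2: revealed 1 new [(0,3)] -> total=1
Click 2 (4,2) count=2: revealed 1 new [(4,2)] -> total=2
Click 3 (2,6) count=0: revealed 10 new [(1,5) (1,6) (2,5) (2,6) (3,5) (3,6) (4,5) (4,6) (5,5) (5,6)] -> total=12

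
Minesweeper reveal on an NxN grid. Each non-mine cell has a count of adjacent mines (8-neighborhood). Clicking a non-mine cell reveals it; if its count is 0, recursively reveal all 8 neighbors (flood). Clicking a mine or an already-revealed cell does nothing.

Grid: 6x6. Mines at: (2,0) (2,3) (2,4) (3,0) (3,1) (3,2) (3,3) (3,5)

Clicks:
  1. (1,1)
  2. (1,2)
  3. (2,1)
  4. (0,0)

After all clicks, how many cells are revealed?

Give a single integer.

Click 1 (1,1) count=1: revealed 1 new [(1,1)] -> total=1
Click 2 (1,2) count=1: revealed 1 new [(1,2)] -> total=2
Click 3 (2,1) count=4: revealed 1 new [(2,1)] -> total=3
Click 4 (0,0) count=0: revealed 10 new [(0,0) (0,1) (0,2) (0,3) (0,4) (0,5) (1,0) (1,3) (1,4) (1,5)] -> total=13

Answer: 13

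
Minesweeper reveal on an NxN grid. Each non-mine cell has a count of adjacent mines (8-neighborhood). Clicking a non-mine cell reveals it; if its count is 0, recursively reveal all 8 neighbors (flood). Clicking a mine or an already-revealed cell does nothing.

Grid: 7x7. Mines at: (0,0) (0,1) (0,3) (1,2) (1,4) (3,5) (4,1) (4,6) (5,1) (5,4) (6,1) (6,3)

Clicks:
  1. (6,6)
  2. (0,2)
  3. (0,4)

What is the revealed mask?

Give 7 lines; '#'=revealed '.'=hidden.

Click 1 (6,6) count=0: revealed 4 new [(5,5) (5,6) (6,5) (6,6)] -> total=4
Click 2 (0,2) count=3: revealed 1 new [(0,2)] -> total=5
Click 3 (0,4) count=2: revealed 1 new [(0,4)] -> total=6

Answer: ..#.#..
.......
.......
.......
.......
.....##
.....##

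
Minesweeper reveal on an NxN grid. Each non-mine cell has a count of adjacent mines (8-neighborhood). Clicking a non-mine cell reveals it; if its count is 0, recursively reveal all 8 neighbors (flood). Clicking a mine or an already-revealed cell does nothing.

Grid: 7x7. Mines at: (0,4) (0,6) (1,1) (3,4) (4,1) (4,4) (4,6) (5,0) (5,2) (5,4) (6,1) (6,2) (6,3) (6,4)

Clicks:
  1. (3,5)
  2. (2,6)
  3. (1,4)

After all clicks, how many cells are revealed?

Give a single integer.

Click 1 (3,5) count=3: revealed 1 new [(3,5)] -> total=1
Click 2 (2,6) count=0: revealed 5 new [(1,5) (1,6) (2,5) (2,6) (3,6)] -> total=6
Click 3 (1,4) count=1: revealed 1 new [(1,4)] -> total=7

Answer: 7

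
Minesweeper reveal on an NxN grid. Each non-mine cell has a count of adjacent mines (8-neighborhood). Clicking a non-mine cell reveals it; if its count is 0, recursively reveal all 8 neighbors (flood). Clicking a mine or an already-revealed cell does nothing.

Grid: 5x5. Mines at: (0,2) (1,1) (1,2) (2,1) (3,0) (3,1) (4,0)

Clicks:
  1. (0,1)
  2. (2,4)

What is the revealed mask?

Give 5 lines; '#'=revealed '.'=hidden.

Click 1 (0,1) count=3: revealed 1 new [(0,1)] -> total=1
Click 2 (2,4) count=0: revealed 13 new [(0,3) (0,4) (1,3) (1,4) (2,2) (2,3) (2,4) (3,2) (3,3) (3,4) (4,2) (4,3) (4,4)] -> total=14

Answer: .#.##
...##
..###
..###
..###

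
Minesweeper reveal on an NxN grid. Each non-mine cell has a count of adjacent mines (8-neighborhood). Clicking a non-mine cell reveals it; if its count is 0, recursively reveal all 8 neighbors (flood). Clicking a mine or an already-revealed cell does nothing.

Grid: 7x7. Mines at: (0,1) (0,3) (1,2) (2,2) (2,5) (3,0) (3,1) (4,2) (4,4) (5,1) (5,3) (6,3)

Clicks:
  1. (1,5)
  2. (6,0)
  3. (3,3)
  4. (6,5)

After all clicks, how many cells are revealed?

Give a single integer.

Answer: 13

Derivation:
Click 1 (1,5) count=1: revealed 1 new [(1,5)] -> total=1
Click 2 (6,0) count=1: revealed 1 new [(6,0)] -> total=2
Click 3 (3,3) count=3: revealed 1 new [(3,3)] -> total=3
Click 4 (6,5) count=0: revealed 10 new [(3,5) (3,6) (4,5) (4,6) (5,4) (5,5) (5,6) (6,4) (6,5) (6,6)] -> total=13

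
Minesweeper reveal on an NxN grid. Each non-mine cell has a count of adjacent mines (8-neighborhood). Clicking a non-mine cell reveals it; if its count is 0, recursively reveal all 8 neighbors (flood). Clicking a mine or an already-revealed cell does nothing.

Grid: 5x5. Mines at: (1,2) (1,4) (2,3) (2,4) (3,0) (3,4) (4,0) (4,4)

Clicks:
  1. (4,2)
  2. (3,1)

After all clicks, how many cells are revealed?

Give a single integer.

Click 1 (4,2) count=0: revealed 6 new [(3,1) (3,2) (3,3) (4,1) (4,2) (4,3)] -> total=6
Click 2 (3,1) count=2: revealed 0 new [(none)] -> total=6

Answer: 6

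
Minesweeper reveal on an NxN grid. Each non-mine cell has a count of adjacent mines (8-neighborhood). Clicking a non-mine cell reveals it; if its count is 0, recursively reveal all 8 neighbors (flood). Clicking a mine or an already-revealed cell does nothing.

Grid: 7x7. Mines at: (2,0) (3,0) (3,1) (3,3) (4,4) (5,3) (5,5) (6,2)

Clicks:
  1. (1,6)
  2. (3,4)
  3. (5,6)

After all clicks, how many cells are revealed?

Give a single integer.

Click 1 (1,6) count=0: revealed 25 new [(0,0) (0,1) (0,2) (0,3) (0,4) (0,5) (0,6) (1,0) (1,1) (1,2) (1,3) (1,4) (1,5) (1,6) (2,1) (2,2) (2,3) (2,4) (2,5) (2,6) (3,4) (3,5) (3,6) (4,5) (4,6)] -> total=25
Click 2 (3,4) count=2: revealed 0 new [(none)] -> total=25
Click 3 (5,6) count=1: revealed 1 new [(5,6)] -> total=26

Answer: 26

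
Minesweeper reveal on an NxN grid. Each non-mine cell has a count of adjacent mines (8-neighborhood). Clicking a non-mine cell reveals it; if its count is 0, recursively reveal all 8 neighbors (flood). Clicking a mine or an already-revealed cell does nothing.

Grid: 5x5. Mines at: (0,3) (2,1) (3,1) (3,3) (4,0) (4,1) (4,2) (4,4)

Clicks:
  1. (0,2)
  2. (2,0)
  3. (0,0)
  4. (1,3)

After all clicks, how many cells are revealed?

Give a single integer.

Answer: 8

Derivation:
Click 1 (0,2) count=1: revealed 1 new [(0,2)] -> total=1
Click 2 (2,0) count=2: revealed 1 new [(2,0)] -> total=2
Click 3 (0,0) count=0: revealed 5 new [(0,0) (0,1) (1,0) (1,1) (1,2)] -> total=7
Click 4 (1,3) count=1: revealed 1 new [(1,3)] -> total=8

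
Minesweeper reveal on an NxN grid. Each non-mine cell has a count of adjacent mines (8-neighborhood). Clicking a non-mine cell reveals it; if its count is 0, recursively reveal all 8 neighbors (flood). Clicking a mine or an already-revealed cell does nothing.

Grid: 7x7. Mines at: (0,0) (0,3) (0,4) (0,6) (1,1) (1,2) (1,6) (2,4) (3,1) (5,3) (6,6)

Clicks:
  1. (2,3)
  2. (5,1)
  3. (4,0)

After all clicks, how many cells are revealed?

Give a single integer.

Click 1 (2,3) count=2: revealed 1 new [(2,3)] -> total=1
Click 2 (5,1) count=0: revealed 9 new [(4,0) (4,1) (4,2) (5,0) (5,1) (5,2) (6,0) (6,1) (6,2)] -> total=10
Click 3 (4,0) count=1: revealed 0 new [(none)] -> total=10

Answer: 10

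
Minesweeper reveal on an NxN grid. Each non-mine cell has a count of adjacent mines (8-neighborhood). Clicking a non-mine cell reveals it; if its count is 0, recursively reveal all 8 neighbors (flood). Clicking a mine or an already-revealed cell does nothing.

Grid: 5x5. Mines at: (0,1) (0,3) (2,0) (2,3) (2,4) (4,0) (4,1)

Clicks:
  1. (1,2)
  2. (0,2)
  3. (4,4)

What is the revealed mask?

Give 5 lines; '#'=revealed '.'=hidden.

Click 1 (1,2) count=3: revealed 1 new [(1,2)] -> total=1
Click 2 (0,2) count=2: revealed 1 new [(0,2)] -> total=2
Click 3 (4,4) count=0: revealed 6 new [(3,2) (3,3) (3,4) (4,2) (4,3) (4,4)] -> total=8

Answer: ..#..
..#..
.....
..###
..###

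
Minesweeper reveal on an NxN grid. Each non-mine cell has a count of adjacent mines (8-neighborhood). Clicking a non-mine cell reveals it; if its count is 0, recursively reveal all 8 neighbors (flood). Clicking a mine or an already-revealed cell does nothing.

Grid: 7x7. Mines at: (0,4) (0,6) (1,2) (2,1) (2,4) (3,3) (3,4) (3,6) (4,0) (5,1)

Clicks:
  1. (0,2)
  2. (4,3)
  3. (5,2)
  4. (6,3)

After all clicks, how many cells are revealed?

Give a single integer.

Click 1 (0,2) count=1: revealed 1 new [(0,2)] -> total=1
Click 2 (4,3) count=2: revealed 1 new [(4,3)] -> total=2
Click 3 (5,2) count=1: revealed 1 new [(5,2)] -> total=3
Click 4 (6,3) count=0: revealed 13 new [(4,2) (4,4) (4,5) (4,6) (5,3) (5,4) (5,5) (5,6) (6,2) (6,3) (6,4) (6,5) (6,6)] -> total=16

Answer: 16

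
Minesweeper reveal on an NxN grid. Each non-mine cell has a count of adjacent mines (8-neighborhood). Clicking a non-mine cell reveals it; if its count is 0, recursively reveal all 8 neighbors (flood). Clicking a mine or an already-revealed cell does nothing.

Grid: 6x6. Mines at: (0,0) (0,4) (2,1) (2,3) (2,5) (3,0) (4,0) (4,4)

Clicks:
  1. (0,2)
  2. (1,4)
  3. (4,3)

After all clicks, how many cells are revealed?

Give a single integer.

Answer: 8

Derivation:
Click 1 (0,2) count=0: revealed 6 new [(0,1) (0,2) (0,3) (1,1) (1,2) (1,3)] -> total=6
Click 2 (1,4) count=3: revealed 1 new [(1,4)] -> total=7
Click 3 (4,3) count=1: revealed 1 new [(4,3)] -> total=8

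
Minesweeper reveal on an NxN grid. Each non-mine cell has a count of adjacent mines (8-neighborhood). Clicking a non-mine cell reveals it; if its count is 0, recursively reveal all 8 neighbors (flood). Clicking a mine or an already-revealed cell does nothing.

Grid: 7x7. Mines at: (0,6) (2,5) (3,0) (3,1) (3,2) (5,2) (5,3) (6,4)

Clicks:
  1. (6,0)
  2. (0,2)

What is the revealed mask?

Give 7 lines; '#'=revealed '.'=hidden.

Click 1 (6,0) count=0: revealed 6 new [(4,0) (4,1) (5,0) (5,1) (6,0) (6,1)] -> total=6
Click 2 (0,2) count=0: revealed 17 new [(0,0) (0,1) (0,2) (0,3) (0,4) (0,5) (1,0) (1,1) (1,2) (1,3) (1,4) (1,5) (2,0) (2,1) (2,2) (2,3) (2,4)] -> total=23

Answer: ######.
######.
#####..
.......
##.....
##.....
##.....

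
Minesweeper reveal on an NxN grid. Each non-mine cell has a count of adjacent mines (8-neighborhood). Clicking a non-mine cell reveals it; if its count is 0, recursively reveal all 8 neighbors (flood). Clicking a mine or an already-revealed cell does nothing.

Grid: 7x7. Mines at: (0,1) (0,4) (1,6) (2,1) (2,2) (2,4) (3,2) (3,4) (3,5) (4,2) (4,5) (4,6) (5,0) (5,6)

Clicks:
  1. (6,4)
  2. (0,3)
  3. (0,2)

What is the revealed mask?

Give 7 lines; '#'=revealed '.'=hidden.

Click 1 (6,4) count=0: revealed 10 new [(5,1) (5,2) (5,3) (5,4) (5,5) (6,1) (6,2) (6,3) (6,4) (6,5)] -> total=10
Click 2 (0,3) count=1: revealed 1 new [(0,3)] -> total=11
Click 3 (0,2) count=1: revealed 1 new [(0,2)] -> total=12

Answer: ..##...
.......
.......
.......
.......
.#####.
.#####.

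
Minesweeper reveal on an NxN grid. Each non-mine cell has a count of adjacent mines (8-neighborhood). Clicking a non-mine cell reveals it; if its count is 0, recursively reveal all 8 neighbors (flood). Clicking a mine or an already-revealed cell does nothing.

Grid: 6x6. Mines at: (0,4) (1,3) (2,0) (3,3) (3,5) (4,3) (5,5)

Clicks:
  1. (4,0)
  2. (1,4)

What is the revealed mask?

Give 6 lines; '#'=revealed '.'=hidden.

Answer: ......
....#.
......
###...
###...
###...

Derivation:
Click 1 (4,0) count=0: revealed 9 new [(3,0) (3,1) (3,2) (4,0) (4,1) (4,2) (5,0) (5,1) (5,2)] -> total=9
Click 2 (1,4) count=2: revealed 1 new [(1,4)] -> total=10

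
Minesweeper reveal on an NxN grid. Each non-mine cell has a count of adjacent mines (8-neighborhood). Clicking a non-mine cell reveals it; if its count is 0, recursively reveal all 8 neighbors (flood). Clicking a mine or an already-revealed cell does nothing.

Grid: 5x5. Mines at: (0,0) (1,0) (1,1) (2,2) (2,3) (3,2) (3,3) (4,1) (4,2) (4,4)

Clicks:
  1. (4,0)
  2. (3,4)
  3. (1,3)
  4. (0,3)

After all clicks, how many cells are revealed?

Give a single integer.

Click 1 (4,0) count=1: revealed 1 new [(4,0)] -> total=1
Click 2 (3,4) count=3: revealed 1 new [(3,4)] -> total=2
Click 3 (1,3) count=2: revealed 1 new [(1,3)] -> total=3
Click 4 (0,3) count=0: revealed 5 new [(0,2) (0,3) (0,4) (1,2) (1,4)] -> total=8

Answer: 8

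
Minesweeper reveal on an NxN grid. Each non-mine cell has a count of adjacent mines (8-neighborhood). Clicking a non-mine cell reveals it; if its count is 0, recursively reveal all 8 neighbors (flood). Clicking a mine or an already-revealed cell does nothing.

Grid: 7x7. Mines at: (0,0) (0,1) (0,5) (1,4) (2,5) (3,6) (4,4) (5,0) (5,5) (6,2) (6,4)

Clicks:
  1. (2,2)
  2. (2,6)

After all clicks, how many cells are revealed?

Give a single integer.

Click 1 (2,2) count=0: revealed 19 new [(1,0) (1,1) (1,2) (1,3) (2,0) (2,1) (2,2) (2,3) (3,0) (3,1) (3,2) (3,3) (4,0) (4,1) (4,2) (4,3) (5,1) (5,2) (5,3)] -> total=19
Click 2 (2,6) count=2: revealed 1 new [(2,6)] -> total=20

Answer: 20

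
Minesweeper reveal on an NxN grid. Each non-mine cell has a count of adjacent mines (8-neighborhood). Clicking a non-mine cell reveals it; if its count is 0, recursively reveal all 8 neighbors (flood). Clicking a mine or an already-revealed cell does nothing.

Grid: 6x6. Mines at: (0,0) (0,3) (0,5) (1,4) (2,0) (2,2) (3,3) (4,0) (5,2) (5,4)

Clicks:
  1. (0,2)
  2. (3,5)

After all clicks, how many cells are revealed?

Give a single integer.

Click 1 (0,2) count=1: revealed 1 new [(0,2)] -> total=1
Click 2 (3,5) count=0: revealed 6 new [(2,4) (2,5) (3,4) (3,5) (4,4) (4,5)] -> total=7

Answer: 7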